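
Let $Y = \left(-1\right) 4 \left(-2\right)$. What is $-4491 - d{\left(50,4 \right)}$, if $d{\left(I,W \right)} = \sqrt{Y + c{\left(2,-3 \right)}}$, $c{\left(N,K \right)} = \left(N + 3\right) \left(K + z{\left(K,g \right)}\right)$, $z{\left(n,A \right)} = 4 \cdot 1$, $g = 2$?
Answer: $-4491 - \sqrt{13} \approx -4494.6$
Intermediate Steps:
$z{\left(n,A \right)} = 4$
$c{\left(N,K \right)} = \left(3 + N\right) \left(4 + K\right)$ ($c{\left(N,K \right)} = \left(N + 3\right) \left(K + 4\right) = \left(3 + N\right) \left(4 + K\right)$)
$Y = 8$ ($Y = \left(-4\right) \left(-2\right) = 8$)
$d{\left(I,W \right)} = \sqrt{13}$ ($d{\left(I,W \right)} = \sqrt{8 + \left(12 + 3 \left(-3\right) + 4 \cdot 2 - 6\right)} = \sqrt{8 + \left(12 - 9 + 8 - 6\right)} = \sqrt{8 + 5} = \sqrt{13}$)
$-4491 - d{\left(50,4 \right)} = -4491 - \sqrt{13}$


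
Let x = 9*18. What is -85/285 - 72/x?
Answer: -127/171 ≈ -0.74269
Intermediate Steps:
x = 162
-85/285 - 72/x = -85/285 - 72/162 = -85*1/285 - 72*1/162 = -17/57 - 4/9 = -127/171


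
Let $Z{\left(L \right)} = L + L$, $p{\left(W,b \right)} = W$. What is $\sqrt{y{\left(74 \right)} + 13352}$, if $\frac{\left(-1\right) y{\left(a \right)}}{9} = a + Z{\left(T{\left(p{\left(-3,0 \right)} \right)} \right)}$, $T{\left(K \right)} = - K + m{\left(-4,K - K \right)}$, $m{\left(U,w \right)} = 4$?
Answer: $4 \sqrt{785} \approx 112.07$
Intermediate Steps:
$T{\left(K \right)} = 4 - K$ ($T{\left(K \right)} = - K + 4 = 4 - K$)
$Z{\left(L \right)} = 2 L$
$y{\left(a \right)} = -126 - 9 a$ ($y{\left(a \right)} = - 9 \left(a + 2 \left(4 - -3\right)\right) = - 9 \left(a + 2 \left(4 + 3\right)\right) = - 9 \left(a + 2 \cdot 7\right) = - 9 \left(a + 14\right) = - 9 \left(14 + a\right) = -126 - 9 a$)
$\sqrt{y{\left(74 \right)} + 13352} = \sqrt{\left(-126 - 666\right) + 13352} = \sqrt{-792 + 13352} = \sqrt{12560} = 4 \sqrt{785}$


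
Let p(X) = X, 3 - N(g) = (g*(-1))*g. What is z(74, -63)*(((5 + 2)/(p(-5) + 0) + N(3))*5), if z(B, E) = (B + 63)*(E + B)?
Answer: 79871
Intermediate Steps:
N(g) = 3 + g**2 (N(g) = 3 - g*(-1)*g = 3 - (-g)*g = 3 - (-1)*g**2 = 3 + g**2)
z(B, E) = (63 + B)*(B + E)
z(74, -63)*(((5 + 2)/(p(-5) + 0) + N(3))*5) = (74**2 + 63*74 + 63*(-63) + 74*(-63))*(((5 + 2)/(-5 + 0) + (3 + 3**2))*5) = (5476 + 4662 - 3969 - 4662)*((7/(-5) + (3 + 9))*5) = 1507*((7*(-1/5) + 12)*5) = 1507*((-7/5 + 12)*5) = 1507*((53/5)*5) = 1507*53 = 79871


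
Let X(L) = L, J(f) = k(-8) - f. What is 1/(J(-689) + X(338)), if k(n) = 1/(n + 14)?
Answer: 6/6163 ≈ 0.00097355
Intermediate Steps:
k(n) = 1/(14 + n)
J(f) = 1/6 - f (J(f) = 1/(14 - 8) - f = 1/6 - f)
1/(J(-689) + X(338)) = 1/((1/6 - 1*(-689)) + 338) = 1/((1/6 + 689) + 338) = 1/(4135/6 + 338) = 1/(6163/6) = 6/6163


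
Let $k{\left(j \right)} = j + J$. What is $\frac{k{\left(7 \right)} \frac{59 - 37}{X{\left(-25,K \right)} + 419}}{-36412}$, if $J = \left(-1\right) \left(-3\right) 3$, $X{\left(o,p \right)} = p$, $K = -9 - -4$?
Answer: $- \frac{44}{1884321} \approx -2.3351 \cdot 10^{-5}$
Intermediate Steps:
$K = -5$ ($K = -9 + 4 = -5$)
$J = 9$ ($J = 3 \cdot 3 = 9$)
$k{\left(j \right)} = 9 + j$ ($k{\left(j \right)} = j + 9 = 9 + j$)
$\frac{k{\left(7 \right)} \frac{59 - 37}{X{\left(-25,K \right)} + 419}}{-36412} = \frac{\left(9 + 7\right) \frac{59 - 37}{-5 + 419}}{-36412} = 16 \cdot \frac{22}{414} \left(- \frac{1}{36412}\right) = 16 \cdot 22 \cdot \frac{1}{414} \left(- \frac{1}{36412}\right) = 16 \cdot \frac{11}{207} \left(- \frac{1}{36412}\right) = \frac{176}{207} \left(- \frac{1}{36412}\right) = - \frac{44}{1884321}$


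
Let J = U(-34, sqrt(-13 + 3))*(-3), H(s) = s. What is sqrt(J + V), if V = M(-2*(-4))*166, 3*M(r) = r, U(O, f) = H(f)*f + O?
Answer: 2*sqrt(1293)/3 ≈ 23.972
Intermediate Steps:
U(O, f) = O + f**2 (U(O, f) = f*f + O = f**2 + O = O + f**2)
M(r) = r/3
V = 1328/3 (V = ((-2*(-4))/3)*166 = ((1/3)*8)*166 = (8/3)*166 = 1328/3 ≈ 442.67)
J = 132 (J = (-34 + (sqrt(-13 + 3))**2)*(-3) = (-34 + (sqrt(-10))**2)*(-3) = (-34 + (I*sqrt(10))**2)*(-3) = (-34 - 10)*(-3) = -44*(-3) = 132)
sqrt(J + V) = sqrt(132 + 1328/3) = sqrt(1724/3) = 2*sqrt(1293)/3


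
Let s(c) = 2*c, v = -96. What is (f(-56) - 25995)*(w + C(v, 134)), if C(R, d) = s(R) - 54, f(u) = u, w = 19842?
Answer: -510495396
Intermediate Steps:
C(R, d) = -54 + 2*R (C(R, d) = 2*R - 54 = -54 + 2*R)
(f(-56) - 25995)*(w + C(v, 134)) = (-56 - 25995)*(19842 + (-54 + 2*(-96))) = -26051*(19842 + (-54 - 192)) = -26051*(19842 - 246) = -26051*19596 = -510495396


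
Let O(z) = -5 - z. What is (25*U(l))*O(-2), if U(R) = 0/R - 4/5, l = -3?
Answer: 60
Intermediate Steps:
U(R) = -⅘ (U(R) = 0 - 4*⅕ = 0 - ⅘ = -⅘)
(25*U(l))*O(-2) = (25*(-⅘))*(-5 - 1*(-2)) = -20*(-5 + 2) = -20*(-3) = 60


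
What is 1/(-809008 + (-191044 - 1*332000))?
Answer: -1/1332052 ≈ -7.5072e-7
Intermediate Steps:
1/(-809008 + (-191044 - 1*332000)) = 1/(-809008 + (-191044 - 332000)) = 1/(-809008 - 523044) = 1/(-1332052) = -1/1332052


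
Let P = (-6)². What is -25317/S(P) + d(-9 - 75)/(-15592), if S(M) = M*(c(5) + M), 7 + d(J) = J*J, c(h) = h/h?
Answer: -11225887/576904 ≈ -19.459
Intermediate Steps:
c(h) = 1
d(J) = -7 + J² (d(J) = -7 + J*J = -7 + J²)
P = 36
S(M) = M*(1 + M)
-25317/S(P) + d(-9 - 75)/(-15592) = -25317*1/(36*(1 + 36)) + (-7 + (-9 - 75)²)/(-15592) = -25317/(36*37) + (-7 + (-84)²)*(-1/15592) = -25317/1332 + (-7 + 7056)*(-1/15592) = -25317*1/1332 + 7049*(-1/15592) = -2813/148 - 7049/15592 = -11225887/576904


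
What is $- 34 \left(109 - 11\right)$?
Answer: $-3332$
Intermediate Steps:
$- 34 \left(109 - 11\right) = \left(-34\right) 98 = -3332$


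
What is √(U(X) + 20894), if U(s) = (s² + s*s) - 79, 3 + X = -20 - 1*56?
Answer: √33297 ≈ 182.47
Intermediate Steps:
X = -79 (X = -3 + (-20 - 1*56) = -3 + (-20 - 56) = -3 - 76 = -79)
U(s) = -79 + 2*s² (U(s) = (s² + s²) - 79 = 2*s² - 79 = -79 + 2*s²)
√(U(X) + 20894) = √((-79 + 2*(-79)²) + 20894) = √((-79 + 2*6241) + 20894) = √((-79 + 12482) + 20894) = √(12403 + 20894) = √33297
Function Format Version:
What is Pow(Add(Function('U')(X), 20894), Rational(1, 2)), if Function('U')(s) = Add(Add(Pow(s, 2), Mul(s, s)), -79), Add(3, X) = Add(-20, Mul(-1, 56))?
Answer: Pow(33297, Rational(1, 2)) ≈ 182.47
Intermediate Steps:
X = -79 (X = Add(-3, Add(-20, Mul(-1, 56))) = Add(-3, Add(-20, -56)) = Add(-3, -76) = -79)
Function('U')(s) = Add(-79, Mul(2, Pow(s, 2))) (Function('U')(s) = Add(Add(Pow(s, 2), Pow(s, 2)), -79) = Add(Mul(2, Pow(s, 2)), -79) = Add(-79, Mul(2, Pow(s, 2))))
Pow(Add(Function('U')(X), 20894), Rational(1, 2)) = Pow(Add(Add(-79, Mul(2, Pow(-79, 2))), 20894), Rational(1, 2)) = Pow(Add(Add(-79, Mul(2, 6241)), 20894), Rational(1, 2)) = Pow(Add(Add(-79, 12482), 20894), Rational(1, 2)) = Pow(Add(12403, 20894), Rational(1, 2)) = Pow(33297, Rational(1, 2))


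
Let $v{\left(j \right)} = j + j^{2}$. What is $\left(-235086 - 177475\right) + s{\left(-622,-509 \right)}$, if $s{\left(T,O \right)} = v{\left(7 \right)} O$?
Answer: $-441065$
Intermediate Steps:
$s{\left(T,O \right)} = 56 O$ ($s{\left(T,O \right)} = 7 \left(1 + 7\right) O = 7 \cdot 8 O = 56 O$)
$\left(-235086 - 177475\right) + s{\left(-622,-509 \right)} = \left(-235086 - 177475\right) + 56 \left(-509\right) = \left(-235086 - 177475\right) - 28504 = -412561 - 28504 = -441065$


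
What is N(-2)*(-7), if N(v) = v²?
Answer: -28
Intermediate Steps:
N(-2)*(-7) = (-2)²*(-7) = 4*(-7) = -28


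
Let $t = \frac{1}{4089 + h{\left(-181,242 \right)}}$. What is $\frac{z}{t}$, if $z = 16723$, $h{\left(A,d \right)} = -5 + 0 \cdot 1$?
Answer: $68296732$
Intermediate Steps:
$h{\left(A,d \right)} = -5$ ($h{\left(A,d \right)} = -5 + 0 = -5$)
$t = \frac{1}{4084}$ ($t = \frac{1}{4089 - 5} = \frac{1}{4084} \approx 0.00024486$)
$\frac{z}{t} = 16723 \frac{1}{\frac{1}{4084}} = 16723 \cdot 4084 = 68296732$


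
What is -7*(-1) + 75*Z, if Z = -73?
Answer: -5468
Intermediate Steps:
-7*(-1) + 75*Z = -7*(-1) + 75*(-73) = 7 - 5475 = -5468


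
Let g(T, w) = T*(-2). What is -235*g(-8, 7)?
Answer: -3760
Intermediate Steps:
g(T, w) = -2*T
-235*g(-8, 7) = -(-470)*(-8) = -235*16 = -3760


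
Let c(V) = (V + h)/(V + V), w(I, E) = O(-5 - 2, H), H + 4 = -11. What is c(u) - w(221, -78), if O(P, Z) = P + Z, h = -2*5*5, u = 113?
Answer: 5035/226 ≈ 22.279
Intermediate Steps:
H = -15 (H = -4 - 11 = -15)
h = -50 (h = -10*5 = -50)
w(I, E) = -22 (w(I, E) = (-5 - 2) - 15 = -7 - 15 = -22)
c(V) = (-50 + V)/(2*V) (c(V) = (V - 50)/(V + V) = (-50 + V)/((2*V)) = (-50 + V)*(1/(2*V)) = (-50 + V)/(2*V))
c(u) - w(221, -78) = (1/2)*(-50 + 113)/113 - 1*(-22) = (1/2)*(1/113)*63 + 22 = 63/226 + 22 = 5035/226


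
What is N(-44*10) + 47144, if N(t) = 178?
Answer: 47322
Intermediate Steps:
N(-44*10) + 47144 = 178 + 47144 = 47322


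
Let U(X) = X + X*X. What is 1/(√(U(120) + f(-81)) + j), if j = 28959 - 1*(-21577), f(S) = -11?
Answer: 50536/2553872787 - √14509/2553872787 ≈ 1.9741e-5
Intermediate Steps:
j = 50536 (j = 28959 + 21577 = 50536)
U(X) = X + X²
1/(√(U(120) + f(-81)) + j) = 1/(√(120*(1 + 120) - 11) + 50536) = 1/(√(120*121 - 11) + 50536) = 1/(√(14520 - 11) + 50536) = 1/(√14509 + 50536) = 1/(50536 + √14509)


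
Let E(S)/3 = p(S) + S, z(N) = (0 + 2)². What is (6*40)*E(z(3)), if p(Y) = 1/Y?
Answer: 3060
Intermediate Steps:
z(N) = 4 (z(N) = 2² = 4)
E(S) = 3*S + 3/S (E(S) = 3*(1/S + S) = 3*(S + 1/S) = 3*S + 3/S)
(6*40)*E(z(3)) = (6*40)*(3*4 + 3/4) = 240*(12 + 3*(¼)) = 240*(12 + ¾) = 240*(51/4) = 3060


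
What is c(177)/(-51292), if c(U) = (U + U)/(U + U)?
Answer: -1/51292 ≈ -1.9496e-5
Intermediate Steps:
c(U) = 1 (c(U) = (2*U)/((2*U)) = (2*U)*(1/(2*U)) = 1)
c(177)/(-51292) = 1/(-51292) = 1*(-1/51292) = -1/51292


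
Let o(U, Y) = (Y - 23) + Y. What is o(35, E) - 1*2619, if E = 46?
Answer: -2550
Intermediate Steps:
o(U, Y) = -23 + 2*Y (o(U, Y) = (-23 + Y) + Y = -23 + 2*Y)
o(35, E) - 1*2619 = (-23 + 2*46) - 1*2619 = (-23 + 92) - 2619 = 69 - 2619 = -2550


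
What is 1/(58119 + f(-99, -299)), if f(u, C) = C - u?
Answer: 1/57919 ≈ 1.7265e-5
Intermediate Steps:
1/(58119 + f(-99, -299)) = 1/(58119 + (-299 - 1*(-99))) = 1/(58119 + (-299 + 99)) = 1/(58119 - 200) = 1/57919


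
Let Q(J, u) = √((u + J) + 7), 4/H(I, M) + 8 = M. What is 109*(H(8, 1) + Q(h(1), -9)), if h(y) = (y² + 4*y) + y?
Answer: 1090/7 ≈ 155.71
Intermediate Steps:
H(I, M) = 4/(-8 + M)
h(y) = y² + 5*y
Q(J, u) = √(7 + J + u) (Q(J, u) = √((J + u) + 7) = √(7 + J + u))
109*(H(8, 1) + Q(h(1), -9)) = 109*(4/(-8 + 1) + √(7 + 1*(5 + 1) - 9)) = 109*(4/(-7) + √(7 + 1*6 - 9)) = 109*(4*(-⅐) + √(7 + 6 - 9)) = 109*(-4/7 + √4) = 109*(-4/7 + 2) = 109*(10/7) = 1090/7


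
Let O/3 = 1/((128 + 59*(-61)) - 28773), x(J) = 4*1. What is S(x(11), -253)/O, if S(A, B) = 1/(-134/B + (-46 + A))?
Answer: 679811/2623 ≈ 259.17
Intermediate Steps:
x(J) = 4
O = -1/10748 (O = 3/((128 + 59*(-61)) - 28773) = 3/((128 - 3599) - 28773) = 3/(-3471 - 28773) = 3/(-32244) = 3*(-1/32244) = -1/10748 ≈ -9.3041e-5)
S(A, B) = 1/(-46 + A - 134/B)
S(x(11), -253)/O = (-253/(-134 - 46*(-253) + 4*(-253)))/(-1/10748) = -253/(-134 + 11638 - 1012)*(-10748) = -253/10492*(-10748) = 679811/2623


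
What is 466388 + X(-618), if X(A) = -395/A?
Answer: 288228179/618 ≈ 4.6639e+5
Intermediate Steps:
466388 + X(-618) = 466388 - 395/(-618) = 466388 - 395*(-1/618) = 466388 + 395/618 = 288228179/618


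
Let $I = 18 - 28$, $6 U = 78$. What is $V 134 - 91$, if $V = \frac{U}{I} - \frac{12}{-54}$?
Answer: $- \frac{10594}{45} \approx -235.42$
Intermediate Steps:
$U = 13$ ($U = \frac{1}{6} \cdot 78 = 13$)
$I = -10$
$V = - \frac{97}{90}$ ($V = \frac{13}{-10} - \frac{12}{-54} = 13 \left(- \frac{1}{10}\right) - - \frac{2}{9} = - \frac{13}{10} + \frac{2}{9} = - \frac{97}{90} \approx -1.0778$)
$V 134 - 91 = \left(- \frac{97}{90}\right) 134 - 91 = - \frac{6499}{45} - 91 = - \frac{10594}{45}$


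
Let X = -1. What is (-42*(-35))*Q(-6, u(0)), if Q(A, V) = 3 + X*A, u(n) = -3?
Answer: 13230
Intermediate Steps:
Q(A, V) = 3 - A
(-42*(-35))*Q(-6, u(0)) = (-42*(-35))*(3 - 1*(-6)) = 1470*(3 + 6) = 1470*9 = 13230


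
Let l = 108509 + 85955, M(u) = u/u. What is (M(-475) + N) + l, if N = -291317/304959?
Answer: 59303560618/304959 ≈ 1.9446e+5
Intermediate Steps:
N = -291317/304959 (N = -291317*1/304959 = -291317/304959 ≈ -0.95527)
M(u) = 1
l = 194464
(M(-475) + N) + l = (1 - 291317/304959) + 194464 = 13642/304959 + 194464 = 59303560618/304959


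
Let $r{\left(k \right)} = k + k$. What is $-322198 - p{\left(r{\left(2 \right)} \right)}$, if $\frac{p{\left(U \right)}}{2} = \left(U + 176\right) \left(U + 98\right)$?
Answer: $-358918$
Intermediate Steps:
$r{\left(k \right)} = 2 k$
$p{\left(U \right)} = 2 \left(98 + U\right) \left(176 + U\right)$ ($p{\left(U \right)} = 2 \left(U + 176\right) \left(U + 98\right) = 2 \left(176 + U\right) \left(98 + U\right) = 2 \left(98 + U\right) \left(176 + U\right)$)
$-322198 - p{\left(r{\left(2 \right)} \right)} = -322198 - \left(34496 + 2 \left(2 \cdot 2\right)^{2} + 548 \cdot 2 \cdot 2\right) = -322198 - \left(34496 + 2 \cdot 4^{2} + 548 \cdot 4\right) = -322198 - \left(34496 + 2 \cdot 16 + 2192\right) = -322198 - \left(34496 + 32 + 2192\right) = -322198 - 36720 = -358918$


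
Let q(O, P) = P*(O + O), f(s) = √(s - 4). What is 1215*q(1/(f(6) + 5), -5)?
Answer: -60750/23 + 12150*√2/23 ≈ -1894.2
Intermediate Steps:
f(s) = √(-4 + s)
q(O, P) = 2*O*P (q(O, P) = P*(2*O) = 2*O*P)
1215*q(1/(f(6) + 5), -5) = 1215*(2*(-5)/(√(-4 + 6) + 5)) = 1215*(2*(-5)/(√2 + 5)) = 1215*(2*(-5)/(5 + √2)) = 1215*(-10/(5 + √2)) = -12150/(5 + √2)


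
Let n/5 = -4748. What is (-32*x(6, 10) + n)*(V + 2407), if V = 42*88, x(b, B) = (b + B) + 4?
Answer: -148791140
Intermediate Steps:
n = -23740 (n = 5*(-4748) = -23740)
x(b, B) = 4 + B + b (x(b, B) = (B + b) + 4 = 4 + B + b)
V = 3696
(-32*x(6, 10) + n)*(V + 2407) = (-32*(4 + 10 + 6) - 23740)*(3696 + 2407) = (-32*20 - 23740)*6103 = (-640 - 23740)*6103 = -24380*6103 = -148791140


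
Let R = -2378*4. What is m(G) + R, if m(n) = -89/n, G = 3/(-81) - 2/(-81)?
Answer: -2303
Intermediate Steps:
R = -9512
G = -1/81 (G = 3*(-1/81) - 2*(-1/81) = -1/27 + 2/81 = -1/81 ≈ -0.012346)
m(G) + R = -89/(-1/81) - 9512 = -89*(-81) - 9512 = 7209 - 9512 = -2303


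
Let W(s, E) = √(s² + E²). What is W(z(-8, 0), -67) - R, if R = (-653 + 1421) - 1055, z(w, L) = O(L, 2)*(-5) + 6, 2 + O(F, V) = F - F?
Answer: 287 + √4745 ≈ 355.88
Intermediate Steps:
O(F, V) = -2 (O(F, V) = -2 + (F - F) = -2 + 0 = -2)
z(w, L) = 16 (z(w, L) = -2*(-5) + 6 = 10 + 6 = 16)
R = -287 (R = 768 - 1055 = -287)
W(s, E) = √(E² + s²)
W(z(-8, 0), -67) - R = √((-67)² + 16²) - 1*(-287) = √(4489 + 256) + 287 = √4745 + 287 = 287 + √4745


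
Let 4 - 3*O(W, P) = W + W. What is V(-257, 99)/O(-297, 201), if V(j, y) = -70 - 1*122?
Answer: -288/299 ≈ -0.96321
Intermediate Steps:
V(j, y) = -192 (V(j, y) = -70 - 122 = -192)
O(W, P) = 4/3 - 2*W/3 (O(W, P) = 4/3 - (W + W)/3 = 4/3 - 2*W/3)
V(-257, 99)/O(-297, 201) = -192/(4/3 - 2/3*(-297)) = -192/(4/3 + 198) = -192/598/3 = -192*3/598 = -288/299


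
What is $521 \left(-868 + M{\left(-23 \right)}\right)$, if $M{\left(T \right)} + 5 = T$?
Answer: $-466816$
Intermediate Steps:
$M{\left(T \right)} = -5 + T$
$521 \left(-868 + M{\left(-23 \right)}\right) = 521 \left(-868 - 28\right) = 521 \left(-896\right) = -466816$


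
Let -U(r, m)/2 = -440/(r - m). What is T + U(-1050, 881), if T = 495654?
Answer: 957106994/1931 ≈ 4.9565e+5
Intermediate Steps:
U(r, m) = 880/(r - m) (U(r, m) = -(-880)/(r - m) = 880/(r - m))
T + U(-1050, 881) = 495654 + 880/(-1050 - 1*881) = 495654 + 880/(-1050 - 881) = 495654 + 880/(-1931) = 495654 + 880*(-1/1931) = 495654 - 880/1931 = 957106994/1931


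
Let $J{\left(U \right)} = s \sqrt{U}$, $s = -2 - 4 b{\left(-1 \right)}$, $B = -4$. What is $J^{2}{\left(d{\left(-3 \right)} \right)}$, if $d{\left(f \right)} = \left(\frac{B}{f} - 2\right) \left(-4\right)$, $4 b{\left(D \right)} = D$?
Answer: $\frac{8}{3} \approx 2.6667$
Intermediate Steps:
$b{\left(D \right)} = \frac{D}{4}$
$s = -1$ ($s = -2 - 4 \cdot \frac{1}{4} \left(-1\right) = -2 - -1 = -2 + 1 = -1$)
$d{\left(f \right)} = 8 + \frac{16}{f}$ ($d{\left(f \right)} = \left(- \frac{4}{f} - 2\right) \left(-4\right) = \left(-2 - \frac{4}{f}\right) \left(-4\right) = 8 + \frac{16}{f}$)
$J{\left(U \right)} = - \sqrt{U}$
$J^{2}{\left(d{\left(-3 \right)} \right)} = \left(- \sqrt{8 + \frac{16}{-3}}\right)^{2} = \left(- \sqrt{8 + 16 \left(- \frac{1}{3}\right)}\right)^{2} = \left(- \sqrt{8 - \frac{16}{3}}\right)^{2} = \left(- \sqrt{\frac{8}{3}}\right)^{2} = \left(- \frac{2 \sqrt{6}}{3}\right)^{2} = \frac{8}{3}$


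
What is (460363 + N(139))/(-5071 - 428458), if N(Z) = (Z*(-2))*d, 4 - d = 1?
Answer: -459529/433529 ≈ -1.0600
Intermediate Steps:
d = 3 (d = 4 - 1*1 = 4 - 1 = 3)
N(Z) = -6*Z (N(Z) = (Z*(-2))*3 = -2*Z*3 = -6*Z)
(460363 + N(139))/(-5071 - 428458) = (460363 - 6*139)/(-5071 - 428458) = (460363 - 834)/(-433529) = 459529*(-1/433529) = -459529/433529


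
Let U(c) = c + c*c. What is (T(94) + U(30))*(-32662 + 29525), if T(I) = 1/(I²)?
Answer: -25778237897/8836 ≈ -2.9174e+6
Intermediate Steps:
U(c) = c + c²
T(I) = I⁻²
(T(94) + U(30))*(-32662 + 29525) = (94⁻² + 30*(1 + 30))*(-32662 + 29525) = (1/8836 + 30*31)*(-3137) = (1/8836 + 930)*(-3137) = (8217481/8836)*(-3137) = -25778237897/8836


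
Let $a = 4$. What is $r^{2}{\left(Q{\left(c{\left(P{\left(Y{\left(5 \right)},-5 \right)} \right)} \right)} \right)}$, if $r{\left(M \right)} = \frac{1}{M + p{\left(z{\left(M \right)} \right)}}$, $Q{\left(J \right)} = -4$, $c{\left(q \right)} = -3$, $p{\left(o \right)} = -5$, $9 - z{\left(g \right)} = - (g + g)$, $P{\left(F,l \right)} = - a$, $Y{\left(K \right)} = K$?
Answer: $\frac{1}{81} \approx 0.012346$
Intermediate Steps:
$P{\left(F,l \right)} = -4$ ($P{\left(F,l \right)} = \left(-1\right) 4 = -4$)
$z{\left(g \right)} = 9 + 2 g$ ($z{\left(g \right)} = 9 - - (g + g) = 9 - - 2 g = 9 + 2 g$)
$r{\left(M \right)} = \frac{1}{-5 + M}$ ($r{\left(M \right)} = \frac{1}{M - 5} = \frac{1}{-5 + M}$)
$r^{2}{\left(Q{\left(c{\left(P{\left(Y{\left(5 \right)},-5 \right)} \right)} \right)} \right)} = \left(\frac{1}{-5 - 4}\right)^{2} = \left(\frac{1}{-9}\right)^{2} = \left(- \frac{1}{9}\right)^{2} = \frac{1}{81}$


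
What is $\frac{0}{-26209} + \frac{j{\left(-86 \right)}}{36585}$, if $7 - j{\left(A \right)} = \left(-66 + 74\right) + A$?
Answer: $\frac{17}{7317} \approx 0.0023234$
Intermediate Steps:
$j{\left(A \right)} = -1 - A$ ($j{\left(A \right)} = 7 - \left(\left(-66 + 74\right) + A\right) = 7 - \left(8 + A\right) = -1 - A$)
$\frac{0}{-26209} + \frac{j{\left(-86 \right)}}{36585} = \frac{0}{-26209} + \frac{-1 - -86}{36585} = 0 \left(- \frac{1}{26209}\right) + \left(-1 + 86\right) \frac{1}{36585} = 0 + 85 \cdot \frac{1}{36585} = 0 + \frac{17}{7317} = \frac{17}{7317}$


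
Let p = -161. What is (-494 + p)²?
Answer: 429025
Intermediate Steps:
(-494 + p)² = (-494 - 161)² = (-655)² = 429025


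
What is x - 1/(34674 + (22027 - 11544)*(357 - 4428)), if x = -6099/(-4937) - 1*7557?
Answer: -1590652211644453/210521673003 ≈ -7555.8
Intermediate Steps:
x = -37302810/4937 (x = -6099*(-1/4937) - 7557 = 6099/4937 - 7557 = -37302810/4937 ≈ -7555.8)
x - 1/(34674 + (22027 - 11544)*(357 - 4428)) = -37302810/4937 - 1/(34674 + (22027 - 11544)*(357 - 4428)) = -37302810/4937 - 1/(34674 + 10483*(-4071)) = -37302810/4937 - 1/(34674 - 42676293) = -37302810/4937 - 1/(-42641619) = -37302810/4937 - 1*(-1/42641619) = -37302810/4937 + 1/42641619 = -1590652211644453/210521673003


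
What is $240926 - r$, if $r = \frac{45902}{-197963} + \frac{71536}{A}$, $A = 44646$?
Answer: $\frac{1064676788263136}{4419128049} \approx 2.4092 \cdot 10^{5}$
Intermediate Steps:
$r = \frac{6056070238}{4419128049}$ ($r = \frac{45902}{-197963} + \frac{71536}{44646} = 45902 \left(- \frac{1}{197963}\right) + 71536 \cdot \frac{1}{44646} = - \frac{45902}{197963} + \frac{35768}{22323} = \frac{6056070238}{4419128049} \approx 1.3704$)
$240926 - r = 240926 - \frac{6056070238}{4419128049} = \frac{1064676788263136}{4419128049}$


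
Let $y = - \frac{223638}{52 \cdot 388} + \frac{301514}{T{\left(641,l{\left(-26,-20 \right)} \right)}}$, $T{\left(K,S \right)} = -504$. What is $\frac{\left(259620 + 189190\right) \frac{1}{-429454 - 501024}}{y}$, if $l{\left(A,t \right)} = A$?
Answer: $\frac{142619251320}{180165547861489} \approx 0.0007916$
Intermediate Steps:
$y = - \frac{387253751}{635544}$ ($y = - \frac{223638}{52 \cdot 388} + \frac{301514}{-504} = - \frac{223638}{20176} + 301514 \left(- \frac{1}{504}\right) = \left(-223638\right) \frac{1}{20176} - \frac{150757}{252} = - \frac{111819}{10088} - \frac{150757}{252} = - \frac{387253751}{635544} \approx -609.33$)
$\frac{\left(259620 + 189190\right) \frac{1}{-429454 - 501024}}{y} = \frac{\left(259620 + 189190\right) \frac{1}{-429454 - 501024}}{- \frac{387253751}{635544}} = \frac{448810}{-930478} \left(- \frac{635544}{387253751}\right) = 448810 \left(- \frac{1}{930478}\right) \left(- \frac{635544}{387253751}\right) = \left(- \frac{224405}{465239}\right) \left(- \frac{635544}{387253751}\right) = \frac{142619251320}{180165547861489}$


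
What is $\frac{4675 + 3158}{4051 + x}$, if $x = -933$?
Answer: $\frac{7833}{3118} \approx 2.5122$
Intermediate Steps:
$\frac{4675 + 3158}{4051 + x} = \frac{4675 + 3158}{4051 - 933} = \frac{7833}{3118}$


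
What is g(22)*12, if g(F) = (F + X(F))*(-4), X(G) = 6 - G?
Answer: -288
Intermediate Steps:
g(F) = -24 (g(F) = (F + (6 - F))*(-4) = 6*(-4) = -24)
g(22)*12 = -24*12 = -288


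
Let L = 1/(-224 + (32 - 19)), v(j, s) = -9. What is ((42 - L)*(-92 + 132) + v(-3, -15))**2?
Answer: 124341569641/44521 ≈ 2.7929e+6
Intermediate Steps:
L = -1/211 (L = 1/(-224 + 13) = 1/(-211) = -1/211 ≈ -0.0047393)
((42 - L)*(-92 + 132) + v(-3, -15))**2 = ((42 - 1*(-1/211))*(-92 + 132) - 9)**2 = ((42 + 1/211)*40 - 9)**2 = ((8863/211)*40 - 9)**2 = (354520/211 - 9)**2 = (352621/211)**2 = 124341569641/44521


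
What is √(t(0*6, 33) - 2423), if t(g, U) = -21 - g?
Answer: 2*I*√611 ≈ 49.437*I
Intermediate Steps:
√(t(0*6, 33) - 2423) = √((-21 - 0*6) - 2423) = √((-21 - 1*0) - 2423) = √((-21 + 0) - 2423) = √(-21 - 2423) = √(-2444) = 2*I*√611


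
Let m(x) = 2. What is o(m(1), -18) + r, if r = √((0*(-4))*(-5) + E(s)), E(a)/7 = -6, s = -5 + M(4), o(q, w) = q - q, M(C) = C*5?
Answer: I*√42 ≈ 6.4807*I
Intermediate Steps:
M(C) = 5*C
o(q, w) = 0
s = 15 (s = -5 + 5*4 = -5 + 20 = 15)
E(a) = -42 (E(a) = 7*(-6) = -42)
r = I*√42 (r = √((0*(-4))*(-5) - 42) = √(0*(-5) - 42) = √(0 - 42) = √(-42) = I*√42 ≈ 6.4807*I)
o(m(1), -18) + r = 0 + I*√42 = I*√42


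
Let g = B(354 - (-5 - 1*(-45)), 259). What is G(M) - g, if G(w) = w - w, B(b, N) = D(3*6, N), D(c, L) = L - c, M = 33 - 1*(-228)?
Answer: -241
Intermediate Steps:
M = 261 (M = 33 + 228 = 261)
B(b, N) = -18 + N (B(b, N) = N - 3*6 = N - 1*18 = N - 18 = -18 + N)
g = 241 (g = -18 + 259 = 241)
G(w) = 0
G(M) - g = 0 - 1*241 = 0 - 241 = -241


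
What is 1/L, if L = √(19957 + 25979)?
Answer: √319/3828 ≈ 0.0046658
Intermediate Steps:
L = 12*√319 (L = √45936 = 12*√319 ≈ 214.33)
1/L = 1/(12*√319) = √319/3828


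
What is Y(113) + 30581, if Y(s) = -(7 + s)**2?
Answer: 16181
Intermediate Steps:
Y(113) + 30581 = -(7 + 113)**2 + 30581 = -1*120**2 + 30581 = -1*14400 + 30581 = -14400 + 30581 = 16181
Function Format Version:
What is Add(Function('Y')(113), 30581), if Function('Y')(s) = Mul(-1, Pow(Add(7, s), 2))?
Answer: 16181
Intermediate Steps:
Add(Function('Y')(113), 30581) = Add(Mul(-1, Pow(Add(7, 113), 2)), 30581) = Add(Mul(-1, Pow(120, 2)), 30581) = Add(Mul(-1, 14400), 30581) = Add(-14400, 30581) = 16181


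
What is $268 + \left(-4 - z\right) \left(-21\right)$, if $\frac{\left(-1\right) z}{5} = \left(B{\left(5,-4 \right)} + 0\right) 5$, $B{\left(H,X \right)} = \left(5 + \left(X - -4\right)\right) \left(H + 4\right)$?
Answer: $-23273$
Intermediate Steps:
$B{\left(H,X \right)} = \left(4 + H\right) \left(9 + X\right)$ ($B{\left(H,X \right)} = \left(5 + \left(X + 4\right)\right) \left(4 + H\right) = \left(5 + \left(4 + X\right)\right) \left(4 + H\right) = \left(9 + X\right) \left(4 + H\right) = \left(4 + H\right) \left(9 + X\right)$)
$z = -1125$ ($z = - 5 \left(\left(36 + 4 \left(-4\right) + 9 \cdot 5 + 5 \left(-4\right)\right) + 0\right) 5 = - 5 \left(\left(36 - 16 + 45 - 20\right) + 0\right) 5 = - 5 \left(45 + 0\right) 5 = - 5 \cdot 45 \cdot 5 = \left(-5\right) 225 = -1125$)
$268 + \left(-4 - z\right) \left(-21\right) = 268 + \left(-4 - -1125\right) \left(-21\right) = 268 + \left(-4 + 1125\right) \left(-21\right) = 268 + 1121 \left(-21\right) = 268 - 23541 = -23273$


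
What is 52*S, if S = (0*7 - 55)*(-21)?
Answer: 60060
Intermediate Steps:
S = 1155 (S = (0 - 55)*(-21) = -55*(-21) = 1155)
52*S = 52*1155 = 60060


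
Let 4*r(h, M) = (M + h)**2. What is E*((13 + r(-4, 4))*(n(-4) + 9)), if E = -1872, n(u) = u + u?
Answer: -24336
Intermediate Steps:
r(h, M) = (M + h)**2/4
n(u) = 2*u
E*((13 + r(-4, 4))*(n(-4) + 9)) = -1872*(13 + (4 - 4)**2/4)*(2*(-4) + 9) = -1872*(13 + (1/4)*0**2)*(-8 + 9) = -1872*(13 + (1/4)*0) = -1872*(13 + 0) = -24336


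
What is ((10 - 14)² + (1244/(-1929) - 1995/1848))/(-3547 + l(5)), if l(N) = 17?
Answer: -484661/119844912 ≈ -0.0040441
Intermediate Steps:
((10 - 14)² + (1244/(-1929) - 1995/1848))/(-3547 + l(5)) = ((10 - 14)² + (1244/(-1929) - 1995/1848))/(-3547 + 17) = ((-4)² + (1244*(-1/1929) - 1995*1/1848))/(-3530) = (16 + (-1244/1929 - 95/88))*(-1/3530) = (16 - 292727/169752)*(-1/3530) = (2423305/169752)*(-1/3530) = -484661/119844912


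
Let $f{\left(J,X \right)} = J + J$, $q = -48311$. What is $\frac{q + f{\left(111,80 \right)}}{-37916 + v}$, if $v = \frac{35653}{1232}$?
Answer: $\frac{59245648}{46676859} \approx 1.2693$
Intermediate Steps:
$v = \frac{35653}{1232}$ ($v = 35653 \cdot \frac{1}{1232} = \frac{35653}{1232} \approx 28.939$)
$f{\left(J,X \right)} = 2 J$
$\frac{q + f{\left(111,80 \right)}}{-37916 + v} = \frac{-48311 + 2 \cdot 111}{-37916 + \frac{35653}{1232}} = \frac{-48311 + 222}{- \frac{46676859}{1232}} = \left(-48089\right) \left(- \frac{1232}{46676859}\right) = \frac{59245648}{46676859}$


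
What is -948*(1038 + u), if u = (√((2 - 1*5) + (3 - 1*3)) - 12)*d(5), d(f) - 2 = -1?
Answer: -972648 - 948*I*√3 ≈ -9.7265e+5 - 1642.0*I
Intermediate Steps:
d(f) = 1 (d(f) = 2 - 1 = 1)
u = -12 + I*√3 (u = (√((2 - 1*5) + (3 - 1*3)) - 12)*1 = (√((2 - 5) + (3 - 3)) - 12)*1 = (√(-3 + 0) - 12)*1 = (√(-3) - 12)*1 = (I*√3 - 12)*1 = (-12 + I*√3)*1 = -12 + I*√3 ≈ -12.0 + 1.732*I)
-948*(1038 + u) = -948*(1038 + (-12 + I*√3)) = -948*(1026 + I*√3) = -972648 - 948*I*√3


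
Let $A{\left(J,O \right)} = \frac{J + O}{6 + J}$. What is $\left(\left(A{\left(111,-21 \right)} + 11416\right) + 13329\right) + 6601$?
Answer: $\frac{407508}{13} \approx 31347.0$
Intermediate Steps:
$A{\left(J,O \right)} = \frac{J + O}{6 + J}$
$\left(\left(A{\left(111,-21 \right)} + 11416\right) + 13329\right) + 6601 = \left(\left(\frac{111 - 21}{6 + 111} + 11416\right) + 13329\right) + 6601 = \left(\left(\frac{1}{117} \cdot 90 + 11416\right) + 13329\right) + 6601 = \left(\left(\frac{10}{13} + 11416\right) + 13329\right) + 6601 = \left(\frac{148418}{13} + 13329\right) + 6601 = \frac{321695}{13} + 6601 = \frac{407508}{13}$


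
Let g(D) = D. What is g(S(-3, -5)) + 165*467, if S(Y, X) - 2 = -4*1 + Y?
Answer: 77050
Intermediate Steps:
S(Y, X) = -2 + Y (S(Y, X) = 2 + (-4*1 + Y) = 2 + (-4 + Y) = -2 + Y)
g(S(-3, -5)) + 165*467 = (-2 - 3) + 165*467 = -5 + 77055 = 77050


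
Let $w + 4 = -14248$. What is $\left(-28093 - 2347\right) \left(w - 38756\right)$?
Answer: $1613563520$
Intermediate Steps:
$w = -14252$ ($w = -4 - 14248 = -14252$)
$\left(-28093 - 2347\right) \left(w - 38756\right) = \left(-28093 - 2347\right) \left(-14252 - 38756\right) = \left(-30440\right) \left(-53008\right) = 1613563520$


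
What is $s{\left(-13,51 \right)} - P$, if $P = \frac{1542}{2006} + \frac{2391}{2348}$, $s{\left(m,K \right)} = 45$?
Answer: $\frac{101768499}{2355044} \approx 43.213$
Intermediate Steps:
$P = \frac{4208481}{2355044}$ ($P = 1542 \cdot \frac{1}{2006} + 2391 \cdot \frac{1}{2348} = \frac{771}{1003} + \frac{2391}{2348} = \frac{4208481}{2355044} \approx 1.787$)
$s{\left(-13,51 \right)} - P = 45 - \frac{4208481}{2355044} = \frac{101768499}{2355044}$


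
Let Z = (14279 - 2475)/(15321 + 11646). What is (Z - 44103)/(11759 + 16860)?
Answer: -1189313797/771768573 ≈ -1.5410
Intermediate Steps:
Z = 11804/26967 ≈ 0.43772
(Z - 44103)/(11759 + 16860) = (11804/26967 - 44103)/(11759 + 16860) = -1189313797/26967/28619 = -1189313797/26967*1/28619 = -1189313797/771768573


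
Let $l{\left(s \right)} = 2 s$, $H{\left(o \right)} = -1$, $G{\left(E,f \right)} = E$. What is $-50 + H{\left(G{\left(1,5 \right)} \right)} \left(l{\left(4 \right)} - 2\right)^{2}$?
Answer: $-86$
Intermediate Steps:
$-50 + H{\left(G{\left(1,5 \right)} \right)} \left(l{\left(4 \right)} - 2\right)^{2} = -50 - \left(2 \cdot 4 - 2\right)^{2} = -50 - \left(8 - 2\right)^{2} = -50 - 6^{2} = -50 - 36 = -86$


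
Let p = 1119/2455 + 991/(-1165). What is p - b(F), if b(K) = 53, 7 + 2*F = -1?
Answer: -30542649/572015 ≈ -53.395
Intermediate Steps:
F = -4 (F = -7/2 + (½)*(-1) = -7/2 - ½ = -4)
p = -225854/572015 (p = 1119*(1/2455) + 991*(-1/1165) = 1119/2455 - 991/1165 = -225854/572015 ≈ -0.39484)
p - b(F) = -225854/572015 - 1*53 = -225854/572015 - 53 = -30542649/572015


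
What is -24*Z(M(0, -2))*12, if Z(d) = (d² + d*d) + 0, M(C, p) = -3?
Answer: -5184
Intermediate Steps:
Z(d) = 2*d² (Z(d) = (d² + d²) + 0 = 2*d² + 0 = 2*d²)
-24*Z(M(0, -2))*12 = -48*(-3)²*12 = -48*9*12 = -24*18*12 = -432*12 = -5184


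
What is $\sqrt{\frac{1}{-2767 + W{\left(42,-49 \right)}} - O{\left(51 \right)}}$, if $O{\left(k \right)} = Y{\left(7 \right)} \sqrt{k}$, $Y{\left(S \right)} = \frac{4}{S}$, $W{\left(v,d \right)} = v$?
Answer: $\frac{\sqrt{-5341 - 8316700 \sqrt{51}}}{3815} \approx 2.0202 i$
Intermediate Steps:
$O{\left(k \right)} = \frac{4 \sqrt{k}}{7}$ ($O{\left(k \right)} = \frac{4}{7} \sqrt{k} = 4 \cdot \frac{1}{7} \sqrt{k} = \frac{4 \sqrt{k}}{7}$)
$\sqrt{\frac{1}{-2767 + W{\left(42,-49 \right)}} - O{\left(51 \right)}} = \sqrt{\frac{1}{-2767 + 42} - \frac{4 \sqrt{51}}{7}} = \sqrt{\frac{1}{-2725} - \frac{4 \sqrt{51}}{7}} = \sqrt{- \frac{1}{2725} - \frac{4 \sqrt{51}}{7}}$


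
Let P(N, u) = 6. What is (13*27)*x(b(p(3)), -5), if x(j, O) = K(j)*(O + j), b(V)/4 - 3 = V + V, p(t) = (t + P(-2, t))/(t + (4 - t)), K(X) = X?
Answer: 263250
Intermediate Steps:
p(t) = 3/2 + t/4 (p(t) = (t + 6)/(t + (4 - t)) = (6 + t)/4 = (6 + t)*(¼) = 3/2 + t/4)
b(V) = 12 + 8*V (b(V) = 12 + 4*(V + V) = 12 + 4*(2*V) = 12 + 8*V)
x(j, O) = j*(O + j)
(13*27)*x(b(p(3)), -5) = (13*27)*((12 + 8*(3/2 + (¼)*3))*(-5 + (12 + 8*(3/2 + (¼)*3)))) = 351*((12 + 8*(3/2 + ¾))*(-5 + (12 + 8*(3/2 + ¾)))) = 351*((12 + 8*(9/4))*(-5 + (12 + 8*(9/4)))) = 351*((12 + 18)*(-5 + (12 + 18))) = 351*(30*(-5 + 30)) = 351*(30*25) = 351*750 = 263250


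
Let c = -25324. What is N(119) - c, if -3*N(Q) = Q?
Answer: 75853/3 ≈ 25284.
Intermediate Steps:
N(Q) = -Q/3
N(119) - c = -1/3*119 - 1*(-25324) = -119/3 + 25324 = 75853/3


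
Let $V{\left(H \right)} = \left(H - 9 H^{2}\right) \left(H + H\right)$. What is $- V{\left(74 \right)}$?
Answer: $7283080$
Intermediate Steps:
$V{\left(H \right)} = 2 H \left(H - 9 H^{2}\right)$ ($V{\left(H \right)} = \left(H - 9 H^{2}\right) 2 H = 2 H \left(H - 9 H^{2}\right)$)
$- V{\left(74 \right)} = - 74^{2} \left(2 - 1332\right) = - 5476 \left(2 - 1332\right) = - 5476 \left(-1330\right) = \left(-1\right) \left(-7283080\right) = 7283080$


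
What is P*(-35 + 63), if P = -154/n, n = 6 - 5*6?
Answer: 539/3 ≈ 179.67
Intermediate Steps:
n = -24 (n = 6 - 30 = -24)
P = 77/12 (P = -154/(-24) = -154*(-1/24) = 77/12 ≈ 6.4167)
P*(-35 + 63) = 77*(-35 + 63)/12 = (77/12)*28 = 539/3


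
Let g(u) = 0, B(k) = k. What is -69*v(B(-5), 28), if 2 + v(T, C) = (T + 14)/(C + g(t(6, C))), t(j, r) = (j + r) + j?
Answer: 3243/28 ≈ 115.82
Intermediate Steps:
t(j, r) = r + 2*j
v(T, C) = -2 + (14 + T)/C (v(T, C) = -2 + (T + 14)/(C + 0) = -2 + (14 + T)/C)
-69*v(B(-5), 28) = -69*(14 - 5 - 2*28)/28 = -69*(14 - 5 - 56)/28 = -69*(-47)/28 = -69*(-47/28) = 3243/28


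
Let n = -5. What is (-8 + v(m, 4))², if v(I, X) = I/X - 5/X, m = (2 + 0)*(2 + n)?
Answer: 1849/16 ≈ 115.56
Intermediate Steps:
m = -6 (m = (2 + 0)*(2 - 5) = 2*(-3) = -6)
v(I, X) = -5/X + I/X
(-8 + v(m, 4))² = (-8 + (-5 - 6)/4)² = (-8 + (¼)*(-11))² = (-8 - 11/4)² = (-43/4)² = 1849/16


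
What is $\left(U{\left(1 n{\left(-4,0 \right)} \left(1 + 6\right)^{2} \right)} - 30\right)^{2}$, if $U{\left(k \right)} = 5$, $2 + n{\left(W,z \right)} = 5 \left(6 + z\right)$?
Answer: $625$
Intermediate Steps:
$n{\left(W,z \right)} = 28 + 5 z$ ($n{\left(W,z \right)} = -2 + 5 \left(6 + z\right) = -2 + \left(30 + 5 z\right) = 28 + 5 z$)
$\left(U{\left(1 n{\left(-4,0 \right)} \left(1 + 6\right)^{2} \right)} - 30\right)^{2} = \left(5 - 30\right)^{2} = \left(-25\right)^{2} = 625$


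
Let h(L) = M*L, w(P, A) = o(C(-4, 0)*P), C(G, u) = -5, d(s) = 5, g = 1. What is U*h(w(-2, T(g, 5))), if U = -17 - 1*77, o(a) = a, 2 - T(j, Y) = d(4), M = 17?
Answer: -15980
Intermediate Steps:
T(j, Y) = -3 (T(j, Y) = 2 - 1*5 = 2 - 5 = -3)
w(P, A) = -5*P
U = -94 (U = -17 - 77 = -94)
h(L) = 17*L
U*h(w(-2, T(g, 5))) = -1598*(-5*(-2)) = -1598*10 = -94*170 = -15980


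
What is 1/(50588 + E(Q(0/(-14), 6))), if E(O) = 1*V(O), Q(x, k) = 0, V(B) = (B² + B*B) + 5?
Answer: 1/50593 ≈ 1.9766e-5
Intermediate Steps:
V(B) = 5 + 2*B² (V(B) = (B² + B²) + 5 = 2*B² + 5 = 5 + 2*B²)
E(O) = 5 + 2*O² (E(O) = 1*(5 + 2*O²) = 5 + 2*O²)
1/(50588 + E(Q(0/(-14), 6))) = 1/(50588 + (5 + 2*0²)) = 1/(50588 + (5 + 2*0)) = 1/(50588 + (5 + 0)) = 1/(50588 + 5) = 1/50593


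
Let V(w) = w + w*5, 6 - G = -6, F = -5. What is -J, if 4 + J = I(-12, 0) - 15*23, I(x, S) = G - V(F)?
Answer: 307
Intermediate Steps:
G = 12 (G = 6 - 1*(-6) = 6 + 6 = 12)
V(w) = 6*w (V(w) = w + 5*w = 6*w)
I(x, S) = 42 (I(x, S) = 12 - 6*(-5) = 12 - 1*(-30) = 12 + 30 = 42)
J = -307 (J = -4 + (42 - 15*23) = -4 + (42 - 345) = -4 - 303 = -307)
-J = -1*(-307) = 307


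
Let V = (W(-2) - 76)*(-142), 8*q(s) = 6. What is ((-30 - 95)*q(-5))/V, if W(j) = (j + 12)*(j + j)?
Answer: -375/65888 ≈ -0.0056915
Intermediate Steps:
W(j) = 2*j*(12 + j) (W(j) = (12 + j)*(2*j) = 2*j*(12 + j))
q(s) = ¾ (q(s) = (⅛)*6 = ¾)
V = 16472 (V = (2*(-2)*(12 - 2) - 76)*(-142) = (2*(-2)*10 - 76)*(-142) = (-40 - 76)*(-142) = -116*(-142) = 16472)
((-30 - 95)*q(-5))/V = ((-30 - 95)*(¾))/16472 = -125*¾*(1/16472) = -375/4*1/16472 = -375/65888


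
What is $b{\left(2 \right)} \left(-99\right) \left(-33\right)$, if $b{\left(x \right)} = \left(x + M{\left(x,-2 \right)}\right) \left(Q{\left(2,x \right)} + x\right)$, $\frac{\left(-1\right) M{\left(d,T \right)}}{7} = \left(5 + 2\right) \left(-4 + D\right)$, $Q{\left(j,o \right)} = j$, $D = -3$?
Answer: $4508460$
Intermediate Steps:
$M{\left(d,T \right)} = 343$ ($M{\left(d,T \right)} = - 7 \left(5 + 2\right) \left(-4 - 3\right) = - 7 \cdot 7 \left(-7\right) = \left(-7\right) \left(-49\right) = 343$)
$b{\left(x \right)} = \left(2 + x\right) \left(343 + x\right)$ ($b{\left(x \right)} = \left(x + 343\right) \left(2 + x\right) = \left(343 + x\right) \left(2 + x\right) = \left(2 + x\right) \left(343 + x\right)$)
$b{\left(2 \right)} \left(-99\right) \left(-33\right) = \left(686 + 2^{2} + 345 \cdot 2\right) \left(-99\right) \left(-33\right) = \left(686 + 4 + 690\right) \left(-99\right) \left(-33\right) = 1380 \left(-99\right) \left(-33\right) = \left(-136620\right) \left(-33\right) = 4508460$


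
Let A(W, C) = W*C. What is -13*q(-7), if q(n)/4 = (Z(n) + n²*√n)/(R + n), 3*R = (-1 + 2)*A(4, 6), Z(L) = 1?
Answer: -52 - 2548*I*√7 ≈ -52.0 - 6741.4*I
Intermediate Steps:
A(W, C) = C*W
R = 8 (R = ((-1 + 2)*(6*4))/3 = (1*24)/3 = (⅓)*24 = 8)
q(n) = 4*(1 + n^(5/2))/(8 + n) (q(n) = 4*((1 + n²*√n)/(8 + n)) = 4*((1 + n^(5/2))/(8 + n)) = 4*(1 + n^(5/2))/(8 + n))
-13*q(-7) = -52*(1 + (-7)^(5/2))/(8 - 7) = -52*(1 + 49*I*√7)/1 = -52*(1 + 49*I*√7) = -13*(4 + 196*I*√7) = -52 - 2548*I*√7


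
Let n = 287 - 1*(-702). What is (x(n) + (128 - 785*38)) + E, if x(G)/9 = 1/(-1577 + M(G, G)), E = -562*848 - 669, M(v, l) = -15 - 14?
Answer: -814156891/1606 ≈ -5.0695e+5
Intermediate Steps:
M(v, l) = -29
n = 989 (n = 287 + 702 = 989)
E = -477245 (E = -476576 - 669 = -477245)
x(G) = -9/1606 (x(G) = 9/(-1577 - 29) = 9/(-1606) = 9*(-1/1606) = -9/1606)
(x(n) + (128 - 785*38)) + E = (-9/1606 + (128 - 785*38)) - 477245 = (-9/1606 + (128 - 29830)) - 477245 = (-9/1606 - 29702) - 477245 = -47701421/1606 - 477245 = -814156891/1606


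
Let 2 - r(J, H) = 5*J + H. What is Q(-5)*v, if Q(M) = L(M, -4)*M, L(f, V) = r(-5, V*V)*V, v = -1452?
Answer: -319440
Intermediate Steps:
r(J, H) = 2 - H - 5*J (r(J, H) = 2 - (5*J + H) = 2 - (H + 5*J) = 2 + (-H - 5*J) = 2 - H - 5*J)
L(f, V) = V*(27 - V²) (L(f, V) = (2 - V*V - 5*(-5))*V = (2 - V² + 25)*V = (27 - V²)*V = V*(27 - V²))
Q(M) = -44*M (Q(M) = (-4*(27 - 1*(-4)²))*M = (-4*(27 - 1*16))*M = (-4*(27 - 16))*M = (-4*11)*M = -44*M)
Q(-5)*v = -44*(-5)*(-1452) = 220*(-1452) = -319440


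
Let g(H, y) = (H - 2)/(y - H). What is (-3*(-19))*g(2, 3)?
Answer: 0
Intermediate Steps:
g(H, y) = (-2 + H)/(y - H)
(-3*(-19))*g(2, 3) = (-3*(-19))*((2 - 1*2)/(2 - 1*3)) = 57*((2 - 2)/(2 - 3)) = 57*(0/(-1)) = 57*(-1*0) = 57*0 = 0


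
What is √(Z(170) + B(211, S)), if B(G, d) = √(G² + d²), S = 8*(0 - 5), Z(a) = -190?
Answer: √(-190 + √46121) ≈ 4.9757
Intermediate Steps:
S = -40 (S = 8*(-5) = -40)
√(Z(170) + B(211, S)) = √(-190 + √(211² + (-40)²)) = √(-190 + √(44521 + 1600)) = √(-190 + √46121)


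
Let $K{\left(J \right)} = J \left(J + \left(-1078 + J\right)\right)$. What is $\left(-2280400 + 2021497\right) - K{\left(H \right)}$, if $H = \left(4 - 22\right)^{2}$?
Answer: $-119583$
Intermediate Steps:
$H = 324$ ($H = \left(-18\right)^{2} = 324$)
$K{\left(J \right)} = J \left(-1078 + 2 J\right)$
$\left(-2280400 + 2021497\right) - K{\left(H \right)} = \left(-2280400 + 2021497\right) - 2 \cdot 324 \left(-539 + 324\right) = -258903 - 2 \cdot 324 \left(-215\right) = -258903 - -139320 = -258903 + 139320 = -119583$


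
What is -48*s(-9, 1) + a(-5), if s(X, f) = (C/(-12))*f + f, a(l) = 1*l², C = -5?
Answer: -43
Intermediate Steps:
a(l) = l²
s(X, f) = 17*f/12 (s(X, f) = (-5/(-12))*f + f = (-5*(-1/12))*f + f = 5*f/12 + f = 17*f/12)
-48*s(-9, 1) + a(-5) = -68 + (-5)² = -48*17/12 + 25 = -68 + 25 = -43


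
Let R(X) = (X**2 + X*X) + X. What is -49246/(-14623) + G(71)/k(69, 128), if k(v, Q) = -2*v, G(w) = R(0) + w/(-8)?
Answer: 55405817/16143792 ≈ 3.4320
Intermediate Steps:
R(X) = X + 2*X**2 (R(X) = (X**2 + X**2) + X = 2*X**2 + X = X + 2*X**2)
G(w) = -w/8 (G(w) = 0*(1 + 2*0) + w/(-8) = 0*(1 + 0) + w*(-1/8) = 0*1 - w/8 = 0 - w/8 = -w/8)
-49246/(-14623) + G(71)/k(69, 128) = -49246/(-14623) + (-1/8*71)/((-2*69)) = -49246*(-1/14623) - 71/8/(-138) = 49246/14623 - 71/8*(-1/138) = 49246/14623 + 71/1104 = 55405817/16143792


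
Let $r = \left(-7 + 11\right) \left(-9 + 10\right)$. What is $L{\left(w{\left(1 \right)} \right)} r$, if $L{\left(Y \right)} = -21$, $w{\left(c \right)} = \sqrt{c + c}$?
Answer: $-84$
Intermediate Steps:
$w{\left(c \right)} = \sqrt{2} \sqrt{c}$ ($w{\left(c \right)} = \sqrt{2 c} = \sqrt{2} \sqrt{c}$)
$r = 4$ ($r = 4 \cdot 1 = 4$)
$L{\left(w{\left(1 \right)} \right)} r = \left(-21\right) 4 = -84$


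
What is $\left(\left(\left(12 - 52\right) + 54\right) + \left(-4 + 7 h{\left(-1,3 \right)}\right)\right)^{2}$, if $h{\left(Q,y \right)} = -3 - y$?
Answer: $1024$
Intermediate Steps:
$\left(\left(\left(12 - 52\right) + 54\right) + \left(-4 + 7 h{\left(-1,3 \right)}\right)\right)^{2} = \left(\left(\left(12 - 52\right) + 54\right) + \left(-4 + 7 \left(-3 - 3\right)\right)\right)^{2} = \left(\left(-40 + 54\right) + \left(-4 + 7 \left(-3 - 3\right)\right)\right)^{2} = \left(14 + \left(-4 + 7 \left(-6\right)\right)\right)^{2} = \left(14 - 46\right)^{2} = \left(-32\right)^{2} = 1024$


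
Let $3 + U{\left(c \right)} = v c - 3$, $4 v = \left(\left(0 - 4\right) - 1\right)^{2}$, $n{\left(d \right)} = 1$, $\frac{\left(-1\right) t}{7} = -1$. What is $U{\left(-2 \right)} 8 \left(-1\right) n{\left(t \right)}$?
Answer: $148$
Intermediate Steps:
$t = 7$ ($t = \left(-7\right) \left(-1\right) = 7$)
$v = \frac{25}{4}$ ($v = \frac{\left(\left(0 - 4\right) - 1\right)^{2}}{4} = \frac{\left(-4 - 1\right)^{2}}{4} = \frac{\left(-5\right)^{2}}{4} = \frac{1}{4} \cdot 25 = \frac{25}{4} \approx 6.25$)
$U{\left(c \right)} = -6 + \frac{25 c}{4}$ ($U{\left(c \right)} = -3 + \left(\frac{25 c}{4} - 3\right) = -3 + \left(-3 + \frac{25 c}{4}\right) = -6 + \frac{25 c}{4}$)
$U{\left(-2 \right)} 8 \left(-1\right) n{\left(t \right)} = \left(-6 + \frac{25}{4} \left(-2\right)\right) 8 \left(-1\right) 1 = \left(-6 - \frac{25}{2}\right) \left(-8\right) 1 = \left(- \frac{37}{2}\right) \left(-8\right) 1 = 148 \cdot 1 = 148$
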